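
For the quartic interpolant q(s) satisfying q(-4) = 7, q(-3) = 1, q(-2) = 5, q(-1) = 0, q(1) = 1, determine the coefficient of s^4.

The leading coefficient equals the top divided difference q[-4,-3,-2,-1,1].
q[-4,-3] = (1 - 7) / (-3 - (-4)) = -6
q[-3,-2] = (5 - 1) / (-2 - (-3)) = 4
q[-2,-1] = (0 - 5) / (-1 - (-2)) = -5
q[-1,1] = (1 - 0) / (1 - (-1)) = 1/2
q[-4,-3,-2] = (4 - (-6)) / (-2 - (-4)) = 5
q[-3,-2,-1] = (-5 - 4) / (-1 - (-3)) = -9/2
q[-2,-1,1] = (1/2 - (-5)) / (1 - (-2)) = 11/6
q[-4,-3,-2,-1] = (-9/2 - 5) / (-1 - (-4)) = -19/6
q[-3,-2,-1,1] = (11/6 - (-9/2)) / (1 - (-3)) = 19/12
q[-4,-3,-2,-1,1] = (19/12 - (-19/6)) / (1 - (-4)) = 19/20

19/20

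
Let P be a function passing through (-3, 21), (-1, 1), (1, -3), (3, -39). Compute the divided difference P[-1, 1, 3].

P[-1,1] = (-3 - 1) / (1 - (-1)) = -2
P[1,3] = (-39 - (-3)) / (3 - 1) = -18
P[-1,1,3] = (-18 - (-2)) / (3 - (-1)) = -4

-4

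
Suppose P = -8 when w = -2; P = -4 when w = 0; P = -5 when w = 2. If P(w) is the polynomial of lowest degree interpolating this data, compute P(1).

Using Newton's divided-difference form:
P[-2,0] = (-4 - (-8)) / (0 - (-2)) = 2
P[0,2] = (-5 - (-4)) / (2 - 0) = -1/2
P[-2,0,2] = (-1/2 - 2) / (2 - (-2)) = -5/8
P(1) = -8 + 2·(3) + (-5/8)·(3)·(1) = -31/8

-31/8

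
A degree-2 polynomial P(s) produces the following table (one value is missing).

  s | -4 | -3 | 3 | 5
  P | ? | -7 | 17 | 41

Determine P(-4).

The 3 known values determine P uniquely (degree ≤ 2).
L_0(-4) = (-7)·(-9)/[(-6)·(-8)] = 21/16
L_1(-4) = (-1)·(-9)/[(6)·(-2)] = -3/4
L_2(-4) = (-1)·(-7)/[(8)·(2)] = 7/16
Sum: (-7)·(21/16) + 17·(-3/4) + 41·(7/16) = -4

-4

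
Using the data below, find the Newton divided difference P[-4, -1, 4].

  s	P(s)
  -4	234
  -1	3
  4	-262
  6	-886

P[-4,-1] = (3 - 234) / (-1 - (-4)) = -77
P[-1,4] = (-262 - 3) / (4 - (-1)) = -53
P[-4,-1,4] = (-53 - (-77)) / (4 - (-4)) = 3

3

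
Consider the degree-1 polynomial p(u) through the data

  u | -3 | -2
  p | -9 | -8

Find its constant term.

-6

L_0(u) = (u + 2) / [-1] = -u - 2
L_1(u) = (u + 3) / [1] = u + 3
p(u) = (-9)·L_0 + (-8)·L_1
Only the constant term is needed; take it from each L_i and combine:
(-9)·(-2) + (-8)·(3) = -6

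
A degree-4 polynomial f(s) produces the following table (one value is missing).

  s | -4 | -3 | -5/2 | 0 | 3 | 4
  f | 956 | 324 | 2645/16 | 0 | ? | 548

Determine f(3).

144

The 5 known values determine f uniquely (degree ≤ 4).
Evaluate each Lagrange basis at s = 3:
L_0(3) = (6)·(11/2)·(3)·(-1)/[(-1)·(-3/2)·(-4)·(-8)] = -33/16
L_1(3) = (7)·(11/2)·(3)·(-1)/[(1)·(-1/2)·(-3)·(-7)] = 11
L_2(3) = (7)·(6)·(3)·(-1)/[(3/2)·(1/2)·(-5/2)·(-13/2)] = -672/65
L_3(3) = (7)·(6)·(11/2)·(-1)/[(4)·(3)·(5/2)·(-4)] = 77/40
L_4(3) = (7)·(6)·(11/2)·(3)/[(8)·(7)·(13/2)·(4)] = 99/208
Sum: 956·(-33/16) + 324·(11) + 2645/16·(-672/65) + 0 + 548·(99/208) = 144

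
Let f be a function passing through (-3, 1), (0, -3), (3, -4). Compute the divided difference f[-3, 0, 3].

1/6

f[-3,0] = (-3 - 1) / (0 - (-3)) = -4/3
f[0,3] = (-4 - (-3)) / (3 - 0) = -1/3
f[-3,0,3] = (-1/3 - (-4/3)) / (3 - (-3)) = 1/6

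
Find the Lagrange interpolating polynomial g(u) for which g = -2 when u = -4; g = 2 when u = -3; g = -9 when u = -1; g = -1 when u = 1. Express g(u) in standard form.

g(u) = (133/120)u^3 + (57/10)u^2 + (347/120)u - 107/10

L_0(u) = (u + 3)(u + 1)(u - 1) / [-15] = -(1/15)u^3 - (1/5)u^2 + (1/15)u + 1/5
L_1(u) = (u + 4)(u + 1)(u - 1) / [8] = (1/8)u^3 + (1/2)u^2 - (1/8)u - 1/2
L_2(u) = (u + 4)(u + 3)(u - 1) / [-12] = -(1/12)u^3 - (1/2)u^2 - (5/12)u + 1
L_3(u) = (u + 4)(u + 3)(u + 1) / [40] = (1/40)u^3 + (1/5)u^2 + (19/40)u + 3/10
g(u) = (-2)·L_0 + 2·L_1 + (-9)·L_2 + (-1)·L_3
  (-2)·L_0(u) = (2/15)u^3 + (2/5)u^2 - (2/15)u - 2/5
  2·L_1(u) = (1/4)u^3 + u^2 - (1/4)u - 1
  (-9)·L_2(u) = (3/4)u^3 + (9/2)u^2 + (15/4)u - 9
  (-1)·L_3(u) = -(1/40)u^3 - (1/5)u^2 - (19/40)u - 3/10
Adding term by term: (133/120)u^3 + (57/10)u^2 + (347/120)u - 107/10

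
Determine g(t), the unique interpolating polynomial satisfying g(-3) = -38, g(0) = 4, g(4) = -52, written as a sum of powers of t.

Build the Lagrange basis polynomials:
L_0(t) = t(t - 4) / [21] = (1/21)t^2 - (4/21)t
L_1(t) = (t + 3)(t - 4) / [-12] = -(1/12)t^2 + (1/12)t + 1
L_2(t) = (t + 3)t / [28] = (1/28)t^2 + (3/28)t
g(t) = (-38)·L_0 + 4·L_1 + (-52)·L_2
  (-38)·L_0(t) = -(38/21)t^2 + (152/21)t
  4·L_1(t) = -(1/3)t^2 + (1/3)t + 4
  (-52)·L_2(t) = -(13/7)t^2 - (39/7)t
Adding term by term: -4t^2 + 2t + 4

g(t) = -4t^2 + 2t + 4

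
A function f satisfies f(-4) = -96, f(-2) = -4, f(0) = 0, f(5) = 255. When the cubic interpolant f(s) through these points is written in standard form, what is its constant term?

0

L_0(s) = (s + 2)s(s - 5) / [-72] = -(1/72)s^3 + (1/24)s^2 + (5/36)s
L_1(s) = (s + 4)s(s - 5) / [28] = (1/28)s^3 - (1/28)s^2 - (5/7)s
L_2(s) = (s + 4)(s + 2)(s - 5) / [-40] = -(1/40)s^3 - (1/40)s^2 + (11/20)s + 1
L_3(s) = (s + 4)(s + 2)s / [315] = (1/315)s^3 + (2/105)s^2 + (8/315)s
f(s) = (-96)·L_0 + (-4)·L_1 + 0·L_2 + 255·L_3
Only the constant term is needed; take it from each L_i and combine:
(-96)·(0) + (-4)·(0) + 0·(1) + 255·(0) = 0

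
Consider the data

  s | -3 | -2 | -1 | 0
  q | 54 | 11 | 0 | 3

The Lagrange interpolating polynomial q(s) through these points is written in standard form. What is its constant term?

3

Build the Lagrange basis polynomials:
L_0(s) = (s + 2)(s + 1)s / [-6] = -(1/6)s^3 - (1/2)s^2 - (1/3)s
L_1(s) = (s + 3)(s + 1)s / [2] = (1/2)s^3 + 2s^2 + (3/2)s
L_2(s) = (s + 3)(s + 2)s / [-2] = -(1/2)s^3 - (5/2)s^2 - 3s
L_3(s) = (s + 3)(s + 2)(s + 1) / [6] = (1/6)s^3 + s^2 + (11/6)s + 1
q(s) = 54·L_0 + 11·L_1 + 0·L_2 + 3·L_3
Only the constant term is needed; take it from each L_i and combine:
54·(0) + 11·(0) + 0·(0) + 3·(1) = 3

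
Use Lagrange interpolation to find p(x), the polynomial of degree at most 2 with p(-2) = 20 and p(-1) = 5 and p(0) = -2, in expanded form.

p(x) = 4x^2 - 3x - 2

Build the Lagrange basis polynomials:
L_0(x) = (x + 1)x / [2] = (1/2)x^2 + (1/2)x
L_1(x) = (x + 2)x / [-1] = -x^2 - 2x
L_2(x) = (x + 2)(x + 1) / [2] = (1/2)x^2 + (3/2)x + 1
p(x) = 20·L_0 + 5·L_1 + (-2)·L_2
  20·L_0(x) = 10x^2 + 10x
  5·L_1(x) = -5x^2 - 10x
  (-2)·L_2(x) = -x^2 - 3x - 2
Adding term by term: 4x^2 - 3x - 2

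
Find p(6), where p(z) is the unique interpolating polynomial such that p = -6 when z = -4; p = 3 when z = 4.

21/4

L_0(6) = (2)/[(-8)] = -1/4
L_1(6) = (10)/[(8)] = 5/4
Sum: (-6)·(-1/4) + 3·(5/4) = 21/4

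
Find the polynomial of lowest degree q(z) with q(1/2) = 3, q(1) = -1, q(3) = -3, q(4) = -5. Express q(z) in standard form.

q(z) = -(94/105)z^3 + (239/35)z^2 - (1751/105)z + 341/35

L_0(z) = (z - 1)(z - 3)(z - 4) / [-35/8] = -(8/35)z^3 + (64/35)z^2 - (152/35)z + 96/35
L_1(z) = (z - 1/2)(z - 3)(z - 4) / [3] = (1/3)z^3 - (5/2)z^2 + (31/6)z - 2
L_2(z) = (z - 1/2)(z - 1)(z - 4) / [-5] = -(1/5)z^3 + (11/10)z^2 - (13/10)z + 2/5
L_3(z) = (z - 1/2)(z - 1)(z - 3) / [21/2] = (2/21)z^3 - (3/7)z^2 + (10/21)z - 1/7
q(z) = 3·L_0 + (-1)·L_1 + (-3)·L_2 + (-5)·L_3
  3·L_0(z) = -(24/35)z^3 + (192/35)z^2 - (456/35)z + 288/35
  (-1)·L_1(z) = -(1/3)z^3 + (5/2)z^2 - (31/6)z + 2
  (-3)·L_2(z) = (3/5)z^3 - (33/10)z^2 + (39/10)z - 6/5
  (-5)·L_3(z) = -(10/21)z^3 + (15/7)z^2 - (50/21)z + 5/7
Adding term by term: -(94/105)z^3 + (239/35)z^2 - (1751/105)z + 341/35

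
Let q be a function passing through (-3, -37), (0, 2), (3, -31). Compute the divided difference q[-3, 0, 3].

-4

q[-3,0] = (2 - (-37)) / (0 - (-3)) = 13
q[0,3] = (-31 - 2) / (3 - 0) = -11
q[-3,0,3] = (-11 - 13) / (3 - (-3)) = -4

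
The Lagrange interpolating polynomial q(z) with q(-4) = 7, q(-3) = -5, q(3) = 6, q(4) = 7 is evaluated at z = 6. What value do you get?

-41/7

L_0(6) = (9)·(3)·(2)/[(-1)·(-7)·(-8)] = -27/28
L_1(6) = (10)·(3)·(2)/[(1)·(-6)·(-7)] = 10/7
L_2(6) = (10)·(9)·(2)/[(7)·(6)·(-1)] = -30/7
L_3(6) = (10)·(9)·(3)/[(8)·(7)·(1)] = 135/28
Sum: 7·(-27/28) + (-5)·(10/7) + 6·(-30/7) + 7·(135/28) = -41/7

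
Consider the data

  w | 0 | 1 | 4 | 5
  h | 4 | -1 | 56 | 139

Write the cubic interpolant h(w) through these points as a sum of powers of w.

h(w) = 2w^3 - 4w^2 - 3w + 4

Newton's divided differences:
h[0,1] = (-1 - 4) / (1 - 0) = -5
h[1,4] = (56 - (-1)) / (4 - 1) = 19
h[4,5] = (139 - 56) / (5 - 4) = 83
h[0,1,4] = (19 - (-5)) / (4 - 0) = 6
h[1,4,5] = (83 - 19) / (5 - 1) = 16
h[0,1,4,5] = (16 - 6) / (5 - 0) = 2
h(w) = 4 + (-5)·w + 6·w(w - 1) + 2·w(w - 1)(w - 4)
Expanding: h(w) = 2w^3 - 4w^2 - 3w + 4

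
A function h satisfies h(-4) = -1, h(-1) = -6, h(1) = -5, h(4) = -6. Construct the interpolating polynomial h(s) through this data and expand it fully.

Newton's divided differences:
h[-4,-1] = (-6 - (-1)) / (-1 - (-4)) = -5/3
h[-1,1] = (-5 - (-6)) / (1 - (-1)) = 1/2
h[1,4] = (-6 - (-5)) / (4 - 1) = -1/3
h[-4,-1,1] = (1/2 - (-5/3)) / (1 - (-4)) = 13/30
h[-1,1,4] = (-1/3 - 1/2) / (4 - (-1)) = -1/6
h[-4,-1,1,4] = (-1/6 - 13/30) / (4 - (-4)) = -3/40
h(s) = -1 + (-5/3)·(s + 4) + (13/30)·(s + 4)(s + 1) + (-3/40)·(s + 4)(s + 1)(s - 1)
Expanding: h(s) = -(3/40)s^3 + (2/15)s^2 + (23/40)s - 169/30

h(s) = -(3/40)s^3 + (2/15)s^2 + (23/40)s - 169/30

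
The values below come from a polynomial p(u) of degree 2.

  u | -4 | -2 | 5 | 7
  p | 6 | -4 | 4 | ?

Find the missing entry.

130/7

The 3 known values determine p uniquely (degree ≤ 2).
L_0(7) = (9)·(2)/[(-2)·(-9)] = 1
L_1(7) = (11)·(2)/[(2)·(-7)] = -11/7
L_2(7) = (11)·(9)/[(9)·(7)] = 11/7
Sum: 6·(1) + (-4)·(-11/7) + 4·(11/7) = 130/7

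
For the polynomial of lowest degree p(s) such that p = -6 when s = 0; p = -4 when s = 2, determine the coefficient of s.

1

The leading coefficient equals the top divided difference p[0,2].
p[0,2] = (-4 - (-6)) / (2 - 0) = 1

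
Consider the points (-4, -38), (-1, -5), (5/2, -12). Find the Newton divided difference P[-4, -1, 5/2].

-2

P[-4,-1] = (-5 - (-38)) / (-1 - (-4)) = 11
P[-1,5/2] = (-12 - (-5)) / (5/2 - (-1)) = -2
P[-4,-1,5/2] = (-2 - 11) / (5/2 - (-4)) = -2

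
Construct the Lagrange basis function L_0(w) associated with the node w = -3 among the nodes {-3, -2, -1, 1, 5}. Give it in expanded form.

L_0(w) = (1/64)w^4 - (3/64)w^3 - (11/64)w^2 + (3/64)w + 5/32

L_0(w) = (w + 2)(w + 1)(w - 1)(w - 5) / [(-1)·(-2)·(-4)·(-8)]
       = (w^4 - 3w^3 - 11w^2 + 3w + 10) / (64)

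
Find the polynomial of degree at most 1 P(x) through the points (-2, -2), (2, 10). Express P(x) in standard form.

P(x) = 3x + 4

L_0(x) = (x - 2) / [-4] = -(1/4)x + 1/2
L_1(x) = (x + 2) / [4] = (1/4)x + 1/2
P(x) = (-2)·L_0 + 10·L_1
  (-2)·L_0(x) = (1/2)x - 1
  10·L_1(x) = (5/2)x + 5
Adding term by term: 3x + 4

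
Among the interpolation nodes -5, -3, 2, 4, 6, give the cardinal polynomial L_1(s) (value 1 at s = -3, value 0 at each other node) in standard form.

L_1(s) = (s + 5)(s - 2)(s - 4)(s - 6) / [(2)·(-5)·(-7)·(-9)]
       = (s^4 - 7s^3 - 16s^2 + 172s - 240) / (-630)

L_1(s) = -(1/630)s^4 + (1/90)s^3 + (8/315)s^2 - (86/315)s + 8/21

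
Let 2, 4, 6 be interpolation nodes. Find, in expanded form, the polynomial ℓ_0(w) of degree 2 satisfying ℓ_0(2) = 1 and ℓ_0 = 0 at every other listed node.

ℓ_0(w) = (1/8)w^2 - (5/4)w + 3

ℓ_0(w) = (w - 4)(w - 6) / [(-2)·(-4)]
       = (w^2 - 10w + 24) / (8)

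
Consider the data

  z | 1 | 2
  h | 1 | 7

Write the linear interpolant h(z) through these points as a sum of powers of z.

h(z) = 6z - 5

Build the Lagrange basis polynomials:
L_0(z) = (z - 2) / [-1] = -z + 2
L_1(z) = (z - 1) / [1] = z - 1
h(z) = 1·L_0 + 7·L_1
  1·L_0(z) = -z + 2
  7·L_1(z) = 7z - 7
Adding term by term: 6z - 5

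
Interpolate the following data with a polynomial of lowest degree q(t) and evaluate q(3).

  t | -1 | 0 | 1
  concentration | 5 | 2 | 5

L_0(3) = (3)·(2)/[(-1)·(-2)] = 3
L_1(3) = (4)·(2)/[(1)·(-1)] = -8
L_2(3) = (4)·(3)/[(2)·(1)] = 6
Sum: 5·(3) + 2·(-8) + 5·(6) = 29

29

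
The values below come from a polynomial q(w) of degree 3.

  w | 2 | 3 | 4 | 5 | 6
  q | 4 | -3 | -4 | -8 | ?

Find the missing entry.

The 4 known values determine q uniquely (degree ≤ 3).
Evaluate each Lagrange basis at w = 6:
L_0(6) = (3)·(2)·(1)/[(-1)·(-2)·(-3)] = -1
L_1(6) = (4)·(2)·(1)/[(1)·(-1)·(-2)] = 4
L_2(6) = (4)·(3)·(1)/[(2)·(1)·(-1)] = -6
L_3(6) = (4)·(3)·(2)/[(3)·(2)·(1)] = 4
Sum: 4·(-1) + (-3)·(4) + (-4)·(-6) + (-8)·(4) = -24

-24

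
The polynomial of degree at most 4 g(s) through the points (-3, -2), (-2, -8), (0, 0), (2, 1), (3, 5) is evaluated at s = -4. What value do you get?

137/5

Using Newton's divided-difference form:
g[-3,-2] = (-8 - (-2)) / (-2 - (-3)) = -6
g[-2,0] = (0 - (-8)) / (0 - (-2)) = 4
g[0,2] = (1 - 0) / (2 - 0) = 1/2
g[2,3] = (5 - 1) / (3 - 2) = 4
g[-3,-2,0] = (4 - (-6)) / (0 - (-3)) = 10/3
g[-2,0,2] = (1/2 - 4) / (2 - (-2)) = -7/8
g[0,2,3] = (4 - 1/2) / (3 - 0) = 7/6
g[-3,-2,0,2] = (-7/8 - 10/3) / (2 - (-3)) = -101/120
g[-2,0,2,3] = (7/6 - (-7/8)) / (3 - (-2)) = 49/120
g[-3,-2,0,2,3] = (49/120 - (-101/120)) / (3 - (-3)) = 5/24
g(-4) = -2 + (-6)·(-1) + (10/3)·(-1)·(-2) + (-101/120)·(-1)·(-2)·(-4) + (5/24)·(-1)·(-2)·(-4)·(-6) = 137/5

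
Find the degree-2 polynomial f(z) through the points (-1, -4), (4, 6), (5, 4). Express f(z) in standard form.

Newton's divided differences:
f[-1,4] = (6 - (-4)) / (4 - (-1)) = 2
f[4,5] = (4 - 6) / (5 - 4) = -2
f[-1,4,5] = (-2 - 2) / (5 - (-1)) = -2/3
f(z) = -4 + 2·(z + 1) + (-2/3)·(z + 1)(z - 4)
Expanding: f(z) = -(2/3)z^2 + 4z + 2/3

f(z) = -(2/3)z^2 + 4z + 2/3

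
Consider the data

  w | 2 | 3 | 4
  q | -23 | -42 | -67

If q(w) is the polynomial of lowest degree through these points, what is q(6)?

Evaluate each Lagrange basis at w = 6:
L_0(6) = (3)·(2)/[(-1)·(-2)] = 3
L_1(6) = (4)·(2)/[(1)·(-1)] = -8
L_2(6) = (4)·(3)/[(2)·(1)] = 6
Sum: (-23)·(3) + (-42)·(-8) + (-67)·(6) = -135

-135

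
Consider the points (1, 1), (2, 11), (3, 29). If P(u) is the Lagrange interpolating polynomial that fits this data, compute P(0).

Evaluate each Lagrange basis at u = 0:
L_0(0) = (-2)·(-3)/[(-1)·(-2)] = 3
L_1(0) = (-1)·(-3)/[(1)·(-1)] = -3
L_2(0) = (-1)·(-2)/[(2)·(1)] = 1
Sum: 1·(3) + 11·(-3) + 29·(1) = -1

-1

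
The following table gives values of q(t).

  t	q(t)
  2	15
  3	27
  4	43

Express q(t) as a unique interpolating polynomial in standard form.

q(t) = 2t^2 + 2t + 3

L_0(t) = (t - 3)(t - 4) / [2] = (1/2)t^2 - (7/2)t + 6
L_1(t) = (t - 2)(t - 4) / [-1] = -t^2 + 6t - 8
L_2(t) = (t - 2)(t - 3) / [2] = (1/2)t^2 - (5/2)t + 3
q(t) = 15·L_0 + 27·L_1 + 43·L_2
  15·L_0(t) = (15/2)t^2 - (105/2)t + 90
  27·L_1(t) = -27t^2 + 162t - 216
  43·L_2(t) = (43/2)t^2 - (215/2)t + 129
Adding term by term: 2t^2 + 2t + 3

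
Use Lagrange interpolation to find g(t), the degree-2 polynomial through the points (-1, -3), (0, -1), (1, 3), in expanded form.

g(t) = t^2 + 3t - 1

L_0(t) = t(t - 1) / [2] = (1/2)t^2 - (1/2)t
L_1(t) = (t + 1)(t - 1) / [-1] = -t^2 + 1
L_2(t) = (t + 1)t / [2] = (1/2)t^2 + (1/2)t
g(t) = (-3)·L_0 + (-1)·L_1 + 3·L_2
  (-3)·L_0(t) = -(3/2)t^2 + (3/2)t
  (-1)·L_1(t) = t^2 - 1
  3·L_2(t) = (3/2)t^2 + (3/2)t
Adding term by term: t^2 + 3t - 1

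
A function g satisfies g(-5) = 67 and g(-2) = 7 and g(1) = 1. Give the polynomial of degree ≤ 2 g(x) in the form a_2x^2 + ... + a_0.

g(x) = 3x^2 + x - 3

Build the Lagrange basis polynomials:
L_0(x) = (x + 2)(x - 1) / [18] = (1/18)x^2 + (1/18)x - 1/9
L_1(x) = (x + 5)(x - 1) / [-9] = -(1/9)x^2 - (4/9)x + 5/9
L_2(x) = (x + 5)(x + 2) / [18] = (1/18)x^2 + (7/18)x + 5/9
g(x) = 67·L_0 + 7·L_1 + 1·L_2
  67·L_0(x) = (67/18)x^2 + (67/18)x - 67/9
  7·L_1(x) = -(7/9)x^2 - (28/9)x + 35/9
  1·L_2(x) = (1/18)x^2 + (7/18)x + 5/9
Adding term by term: 3x^2 + x - 3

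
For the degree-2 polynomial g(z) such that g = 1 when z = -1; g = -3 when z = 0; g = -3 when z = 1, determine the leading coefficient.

2

L_0(z) = z(z - 1) / [2] = (1/2)z^2 - (1/2)z
L_1(z) = (z + 1)(z - 1) / [-1] = -z^2 + 1
L_2(z) = (z + 1)z / [2] = (1/2)z^2 + (1/2)z
g(z) = 1·L_0 + (-3)·L_1 + (-3)·L_2
Only the coefficient of z^2 is needed; take it from each L_i and combine:
1·(1/2) + (-3)·(-1) + (-3)·(1/2) = 2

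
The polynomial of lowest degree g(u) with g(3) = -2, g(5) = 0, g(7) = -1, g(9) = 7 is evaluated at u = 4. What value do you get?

1/8

L_0(4) = (-1)·(-3)·(-5)/[(-2)·(-4)·(-6)] = 5/16
L_1(4) = (1)·(-3)·(-5)/[(2)·(-2)·(-4)] = 15/16
L_2(4) = (1)·(-1)·(-5)/[(4)·(2)·(-2)] = -5/16
L_3(4) = (1)·(-1)·(-3)/[(6)·(4)·(2)] = 1/16
Sum: (-2)·(5/16) + 0 + (-1)·(-5/16) + 7·(1/16) = 1/8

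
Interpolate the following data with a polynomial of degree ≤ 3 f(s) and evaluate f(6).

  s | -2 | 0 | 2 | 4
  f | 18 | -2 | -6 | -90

-350

L_0(6) = (6)·(4)·(2)/[(-2)·(-4)·(-6)] = -1
L_1(6) = (8)·(4)·(2)/[(2)·(-2)·(-4)] = 4
L_2(6) = (8)·(6)·(2)/[(4)·(2)·(-2)] = -6
L_3(6) = (8)·(6)·(4)/[(6)·(4)·(2)] = 4
Sum: 18·(-1) + (-2)·(4) + (-6)·(-6) + (-90)·(4) = -350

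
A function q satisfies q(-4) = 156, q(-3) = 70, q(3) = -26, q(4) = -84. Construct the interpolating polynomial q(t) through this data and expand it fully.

q(t) = -2t^3 + 2t^2 + 2t + 4

Newton's divided differences:
q[-4,-3] = (70 - 156) / (-3 - (-4)) = -86
q[-3,3] = (-26 - 70) / (3 - (-3)) = -16
q[3,4] = (-84 - (-26)) / (4 - 3) = -58
q[-4,-3,3] = (-16 - (-86)) / (3 - (-4)) = 10
q[-3,3,4] = (-58 - (-16)) / (4 - (-3)) = -6
q[-4,-3,3,4] = (-6 - 10) / (4 - (-4)) = -2
q(t) = 156 + (-86)·(t + 4) + 10·(t + 4)(t + 3) + (-2)·(t + 4)(t + 3)(t - 3)
Expanding: q(t) = -2t^3 + 2t^2 + 2t + 4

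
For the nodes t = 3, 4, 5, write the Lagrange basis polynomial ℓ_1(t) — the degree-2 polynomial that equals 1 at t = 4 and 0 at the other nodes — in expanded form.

ℓ_1(t) = (t - 3)(t - 5) / [(1)·(-1)]
       = (t^2 - 8t + 15) / (-1)

ℓ_1(t) = -t^2 + 8t - 15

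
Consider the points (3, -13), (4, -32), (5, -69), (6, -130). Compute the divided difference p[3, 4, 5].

-9

p[3,4] = (-32 - (-13)) / (4 - 3) = -19
p[4,5] = (-69 - (-32)) / (5 - 4) = -37
p[3,4,5] = (-37 - (-19)) / (5 - 3) = -9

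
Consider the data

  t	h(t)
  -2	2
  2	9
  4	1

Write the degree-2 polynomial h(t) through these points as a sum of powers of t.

L_0(t) = (t - 2)(t - 4) / [24] = (1/24)t^2 - (1/4)t + 1/3
L_1(t) = (t + 2)(t - 4) / [-8] = -(1/8)t^2 + (1/4)t + 1
L_2(t) = (t + 2)(t - 2) / [12] = (1/12)t^2 - 1/3
h(t) = 2·L_0 + 9·L_1 + 1·L_2
  2·L_0(t) = (1/12)t^2 - (1/2)t + 2/3
  9·L_1(t) = -(9/8)t^2 + (9/4)t + 9
  1·L_2(t) = (1/12)t^2 - 1/3
Adding term by term: -(23/24)t^2 + (7/4)t + 28/3

h(t) = -(23/24)t^2 + (7/4)t + 28/3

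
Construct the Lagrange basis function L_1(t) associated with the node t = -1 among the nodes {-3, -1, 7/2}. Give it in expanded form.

L_1(t) = -(1/9)t^2 + (1/18)t + 7/6

L_1(t) = (t + 3)(t - 7/2) / [(2)·(-9/2)]
       = (t^2 - (1/2)t - 21/2) / (-9)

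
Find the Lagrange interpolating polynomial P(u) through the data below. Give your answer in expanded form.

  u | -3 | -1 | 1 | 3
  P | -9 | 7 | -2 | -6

P(u) = (5/8)u^3 - (5/4)u^2 - (41/8)u + 15/4

Build the Lagrange basis polynomials:
L_0(u) = (u + 1)(u - 1)(u - 3) / [-48] = -(1/48)u^3 + (1/16)u^2 + (1/48)u - 1/16
L_1(u) = (u + 3)(u - 1)(u - 3) / [16] = (1/16)u^3 - (1/16)u^2 - (9/16)u + 9/16
L_2(u) = (u + 3)(u + 1)(u - 3) / [-16] = -(1/16)u^3 - (1/16)u^2 + (9/16)u + 9/16
L_3(u) = (u + 3)(u + 1)(u - 1) / [48] = (1/48)u^3 + (1/16)u^2 - (1/48)u - 1/16
P(u) = (-9)·L_0 + 7·L_1 + (-2)·L_2 + (-6)·L_3
  (-9)·L_0(u) = (3/16)u^3 - (9/16)u^2 - (3/16)u + 9/16
  7·L_1(u) = (7/16)u^3 - (7/16)u^2 - (63/16)u + 63/16
  (-2)·L_2(u) = (1/8)u^3 + (1/8)u^2 - (9/8)u - 9/8
  (-6)·L_3(u) = -(1/8)u^3 - (3/8)u^2 + (1/8)u + 3/8
Adding term by term: (5/8)u^3 - (5/4)u^2 - (41/8)u + 15/4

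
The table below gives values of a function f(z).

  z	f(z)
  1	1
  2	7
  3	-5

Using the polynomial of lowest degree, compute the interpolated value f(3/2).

L_0(3/2) = (-1/2)·(-3/2)/[(-1)·(-2)] = 3/8
L_1(3/2) = (1/2)·(-3/2)/[(1)·(-1)] = 3/4
L_2(3/2) = (1/2)·(-1/2)/[(2)·(1)] = -1/8
Sum: 1·(3/8) + 7·(3/4) + (-5)·(-1/8) = 25/4

25/4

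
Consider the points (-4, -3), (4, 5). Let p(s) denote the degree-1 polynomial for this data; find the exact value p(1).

L_0(1) = (-3)/[(-8)] = 3/8
L_1(1) = (5)/[(8)] = 5/8
Sum: (-3)·(3/8) + 5·(5/8) = 2

2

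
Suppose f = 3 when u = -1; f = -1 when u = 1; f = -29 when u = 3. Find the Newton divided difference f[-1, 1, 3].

-3

f[-1,1] = (-1 - 3) / (1 - (-1)) = -2
f[1,3] = (-29 - (-1)) / (3 - 1) = -14
f[-1,1,3] = (-14 - (-2)) / (3 - (-1)) = -3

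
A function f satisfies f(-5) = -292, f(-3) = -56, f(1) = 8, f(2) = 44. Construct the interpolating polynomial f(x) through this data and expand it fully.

Newton's divided differences:
f[-5,-3] = (-56 - (-292)) / (-3 - (-5)) = 118
f[-3,1] = (8 - (-56)) / (1 - (-3)) = 16
f[1,2] = (44 - 8) / (2 - 1) = 36
f[-5,-3,1] = (16 - 118) / (1 - (-5)) = -17
f[-3,1,2] = (36 - 16) / (2 - (-3)) = 4
f[-5,-3,1,2] = (4 - (-17)) / (2 - (-5)) = 3
f(x) = -292 + 118·(x + 5) + (-17)·(x + 5)(x + 3) + 3·(x + 5)(x + 3)(x - 1)
Expanding: f(x) = 3x^3 + 4x^2 + 3x - 2

f(x) = 3x^3 + 4x^2 + 3x - 2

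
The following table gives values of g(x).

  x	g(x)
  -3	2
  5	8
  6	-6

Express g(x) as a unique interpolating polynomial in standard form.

g(x) = -(59/36)x^2 + (145/36)x + 173/6

L_0(x) = (x - 5)(x - 6) / [72] = (1/72)x^2 - (11/72)x + 5/12
L_1(x) = (x + 3)(x - 6) / [-8] = -(1/8)x^2 + (3/8)x + 9/4
L_2(x) = (x + 3)(x - 5) / [9] = (1/9)x^2 - (2/9)x - 5/3
g(x) = 2·L_0 + 8·L_1 + (-6)·L_2
  2·L_0(x) = (1/36)x^2 - (11/36)x + 5/6
  8·L_1(x) = -x^2 + 3x + 18
  (-6)·L_2(x) = -(2/3)x^2 + (4/3)x + 10
Adding term by term: -(59/36)x^2 + (145/36)x + 173/6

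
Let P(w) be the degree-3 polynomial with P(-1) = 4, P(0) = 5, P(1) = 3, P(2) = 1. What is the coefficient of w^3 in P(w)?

L_0(w) = w(w - 1)(w - 2) / [-6] = -(1/6)w^3 + (1/2)w^2 - (1/3)w
L_1(w) = (w + 1)(w - 1)(w - 2) / [2] = (1/2)w^3 - w^2 - (1/2)w + 1
L_2(w) = (w + 1)w(w - 2) / [-2] = -(1/2)w^3 + (1/2)w^2 + w
L_3(w) = (w + 1)w(w - 1) / [6] = (1/6)w^3 - (1/6)w
P(w) = 4·L_0 + 5·L_1 + 3·L_2 + 1·L_3
Only the coefficient of w^3 is needed; take it from each L_i and combine:
4·(-1/6) + 5·(1/2) + 3·(-1/2) + 1·(1/6) = 1/2

1/2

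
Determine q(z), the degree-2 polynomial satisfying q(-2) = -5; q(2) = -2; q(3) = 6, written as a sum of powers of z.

q(z) = (29/20)z^2 + (3/4)z - 93/10

Newton's divided differences:
q[-2,2] = (-2 - (-5)) / (2 - (-2)) = 3/4
q[2,3] = (6 - (-2)) / (3 - 2) = 8
q[-2,2,3] = (8 - 3/4) / (3 - (-2)) = 29/20
q(z) = -5 + (3/4)·(z + 2) + (29/20)·(z + 2)(z - 2)
Expanding: q(z) = (29/20)z^2 + (3/4)z - 93/10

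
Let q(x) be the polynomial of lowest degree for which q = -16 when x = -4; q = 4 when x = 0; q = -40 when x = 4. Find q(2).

-10

Using Newton's divided-difference form:
q[-4,0] = (4 - (-16)) / (0 - (-4)) = 5
q[0,4] = (-40 - 4) / (4 - 0) = -11
q[-4,0,4] = (-11 - 5) / (4 - (-4)) = -2
q(2) = -16 + 5·(6) + (-2)·(6)·(2) = -10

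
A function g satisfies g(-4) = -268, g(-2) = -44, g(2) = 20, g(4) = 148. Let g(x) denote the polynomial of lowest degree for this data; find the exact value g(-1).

-7

L_0(-1) = (1)·(-3)·(-5)/[(-2)·(-6)·(-8)] = -5/32
L_1(-1) = (3)·(-3)·(-5)/[(2)·(-4)·(-6)] = 15/16
L_2(-1) = (3)·(1)·(-5)/[(6)·(4)·(-2)] = 5/16
L_3(-1) = (3)·(1)·(-3)/[(8)·(6)·(2)] = -3/32
Sum: (-268)·(-5/32) + (-44)·(15/16) + 20·(5/16) + 148·(-3/32) = -7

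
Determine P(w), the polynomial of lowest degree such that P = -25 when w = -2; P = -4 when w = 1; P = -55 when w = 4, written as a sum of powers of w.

Newton's divided differences:
P[-2,1] = (-4 - (-25)) / (1 - (-2)) = 7
P[1,4] = (-55 - (-4)) / (4 - 1) = -17
P[-2,1,4] = (-17 - 7) / (4 - (-2)) = -4
P(w) = -25 + 7·(w + 2) + (-4)·(w + 2)(w - 1)
Expanding: P(w) = -4w^2 + 3w - 3

P(w) = -4w^2 + 3w - 3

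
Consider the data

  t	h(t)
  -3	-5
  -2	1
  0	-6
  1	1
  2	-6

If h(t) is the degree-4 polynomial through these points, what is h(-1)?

-61/10

Evaluate each Lagrange basis at t = -1:
L_0(-1) = (1)·(-1)·(-2)·(-3)/[(-1)·(-3)·(-4)·(-5)] = -1/10
L_1(-1) = (2)·(-1)·(-2)·(-3)/[(1)·(-2)·(-3)·(-4)] = 1/2
L_2(-1) = (2)·(1)·(-2)·(-3)/[(3)·(2)·(-1)·(-2)] = 1
L_3(-1) = (2)·(1)·(-1)·(-3)/[(4)·(3)·(1)·(-1)] = -1/2
L_4(-1) = (2)·(1)·(-1)·(-2)/[(5)·(4)·(2)·(1)] = 1/10
Sum: (-5)·(-1/10) + 1·(1/2) + (-6)·(1) + 1·(-1/2) + (-6)·(1/10) = -61/10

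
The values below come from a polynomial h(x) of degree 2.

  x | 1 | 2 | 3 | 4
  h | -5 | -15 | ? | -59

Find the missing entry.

The 3 known values determine h uniquely (degree ≤ 2).
L_0(3) = (1)·(-1)/[(-1)·(-3)] = -1/3
L_1(3) = (2)·(-1)/[(1)·(-2)] = 1
L_2(3) = (2)·(1)/[(3)·(2)] = 1/3
Sum: (-5)·(-1/3) + (-15)·(1) + (-59)·(1/3) = -33

-33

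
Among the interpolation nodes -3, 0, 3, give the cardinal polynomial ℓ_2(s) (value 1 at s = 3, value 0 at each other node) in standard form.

ℓ_2(s) = (1/18)s^2 + (1/6)s

ℓ_2(s) = (s + 3)s / [(6)·(3)]
       = (s^2 + 3s) / (18)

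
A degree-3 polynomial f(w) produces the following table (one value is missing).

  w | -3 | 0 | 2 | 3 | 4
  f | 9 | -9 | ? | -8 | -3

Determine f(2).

-668/63

The 4 known values determine f uniquely (degree ≤ 3).
L_0(2) = (2)·(-1)·(-2)/[(-3)·(-6)·(-7)] = -2/63
L_1(2) = (5)·(-1)·(-2)/[(3)·(-3)·(-4)] = 5/18
L_2(2) = (5)·(2)·(-2)/[(6)·(3)·(-1)] = 10/9
L_3(2) = (5)·(2)·(-1)/[(7)·(4)·(1)] = -5/14
Sum: 9·(-2/63) + (-9)·(5/18) + (-8)·(10/9) + (-3)·(-5/14) = -668/63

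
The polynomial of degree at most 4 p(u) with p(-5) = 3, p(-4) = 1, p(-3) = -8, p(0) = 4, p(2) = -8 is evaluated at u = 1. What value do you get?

Evaluate each Lagrange basis at u = 1:
L_0(1) = (5)·(4)·(1)·(-1)/[(-1)·(-2)·(-5)·(-7)] = -2/7
L_1(1) = (6)·(4)·(1)·(-1)/[(1)·(-1)·(-4)·(-6)] = 1
L_2(1) = (6)·(5)·(1)·(-1)/[(2)·(1)·(-3)·(-5)] = -1
L_3(1) = (6)·(5)·(4)·(-1)/[(5)·(4)·(3)·(-2)] = 1
L_4(1) = (6)·(5)·(4)·(1)/[(7)·(6)·(5)·(2)] = 2/7
Sum: 3·(-2/7) + 1·(1) + (-8)·(-1) + 4·(1) + (-8)·(2/7) = 69/7

69/7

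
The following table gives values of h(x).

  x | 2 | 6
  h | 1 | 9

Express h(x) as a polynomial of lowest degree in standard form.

Build the Lagrange basis polynomials:
L_0(x) = (x - 6) / [-4] = -(1/4)x + 3/2
L_1(x) = (x - 2) / [4] = (1/4)x - 1/2
h(x) = 1·L_0 + 9·L_1
  1·L_0(x) = -(1/4)x + 3/2
  9·L_1(x) = (9/4)x - 9/2
Adding term by term: 2x - 3

h(x) = 2x - 3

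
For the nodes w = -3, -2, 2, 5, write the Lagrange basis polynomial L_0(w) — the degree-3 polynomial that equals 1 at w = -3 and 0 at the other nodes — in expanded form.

L_0(w) = -(1/40)w^3 + (1/8)w^2 + (1/10)w - 1/2

L_0(w) = (w + 2)(w - 2)(w - 5) / [(-1)·(-5)·(-8)]
       = (w^3 - 5w^2 - 4w + 20) / (-40)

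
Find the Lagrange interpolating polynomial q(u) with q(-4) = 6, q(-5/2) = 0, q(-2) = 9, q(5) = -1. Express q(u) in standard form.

L_0(u) = (u + 5/2)(u + 2)(u - 5) / [-27] = -(1/27)u^3 + (1/54)u^2 + (35/54)u + 25/27
L_1(u) = (u + 4)(u + 2)(u - 5) / [45/8] = (8/45)u^3 + (8/45)u^2 - (176/45)u - 64/9
L_2(u) = (u + 4)(u + 5/2)(u - 5) / [-7] = -(1/7)u^3 - (3/14)u^2 + (45/14)u + 50/7
L_3(u) = (u + 4)(u + 5/2)(u + 2) / [945/2] = (2/945)u^3 + (17/945)u^2 + (46/945)u + 8/189
q(u) = 6·L_0 + 0·L_1 + 9·L_2 + (-1)·L_3
  6·L_0(u) = -(2/9)u^3 + (1/9)u^2 + (35/9)u + 50/9
  0·L_1(u) = 0
  9·L_2(u) = -(9/7)u^3 - (27/14)u^2 + (405/14)u + 450/7
  (-1)·L_3(u) = -(2/945)u^3 - (17/945)u^2 - (46/945)u - 8/189
Adding term by term: -(1427/945)u^3 - (3469/1890)u^2 + (61933/1890)u + 13192/189

q(u) = -(1427/945)u^3 - (3469/1890)u^2 + (61933/1890)u + 13192/189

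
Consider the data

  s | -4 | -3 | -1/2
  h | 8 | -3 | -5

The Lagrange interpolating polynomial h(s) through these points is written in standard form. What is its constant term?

-36/35

L_0(s) = (s + 3)(s + 1/2) / [7/2] = (2/7)s^2 + s + 3/7
L_1(s) = (s + 4)(s + 1/2) / [-5/2] = -(2/5)s^2 - (9/5)s - 4/5
L_2(s) = (s + 4)(s + 3) / [35/4] = (4/35)s^2 + (4/5)s + 48/35
h(s) = 8·L_0 + (-3)·L_1 + (-5)·L_2
Only the constant term is needed; take it from each L_i and combine:
8·(3/7) + (-3)·(-4/5) + (-5)·(48/35) = -36/35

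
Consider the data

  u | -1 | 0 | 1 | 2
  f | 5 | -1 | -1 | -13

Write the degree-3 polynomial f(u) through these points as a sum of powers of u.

Build the Lagrange basis polynomials:
L_0(u) = u(u - 1)(u - 2) / [-6] = -(1/6)u^3 + (1/2)u^2 - (1/3)u
L_1(u) = (u + 1)(u - 1)(u - 2) / [2] = (1/2)u^3 - u^2 - (1/2)u + 1
L_2(u) = (u + 1)u(u - 2) / [-2] = -(1/2)u^3 + (1/2)u^2 + u
L_3(u) = (u + 1)u(u - 1) / [6] = (1/6)u^3 - (1/6)u
f(u) = 5·L_0 + (-1)·L_1 + (-1)·L_2 + (-13)·L_3
  5·L_0(u) = -(5/6)u^3 + (5/2)u^2 - (5/3)u
  (-1)·L_1(u) = -(1/2)u^3 + u^2 + (1/2)u - 1
  (-1)·L_2(u) = (1/2)u^3 - (1/2)u^2 - u
  (-13)·L_3(u) = -(13/6)u^3 + (13/6)u
Adding term by term: -3u^3 + 3u^2 - 1

f(u) = -3u^3 + 3u^2 - 1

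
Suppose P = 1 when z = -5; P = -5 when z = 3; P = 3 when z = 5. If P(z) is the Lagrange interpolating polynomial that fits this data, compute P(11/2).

L_0(11/2) = (5/2)·(1/2)/[(-8)·(-10)] = 1/64
L_1(11/2) = (21/2)·(1/2)/[(8)·(-2)] = -21/64
L_2(11/2) = (21/2)·(5/2)/[(10)·(2)] = 21/16
Sum: 1·(1/64) + (-5)·(-21/64) + 3·(21/16) = 179/32

179/32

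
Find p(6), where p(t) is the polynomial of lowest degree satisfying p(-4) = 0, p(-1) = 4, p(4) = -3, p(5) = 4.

1783/108

Evaluate each Lagrange basis at t = 6:
L_0(6) = (7)·(2)·(1)/[(-3)·(-8)·(-9)] = -7/108
L_1(6) = (10)·(2)·(1)/[(3)·(-5)·(-6)] = 2/9
L_2(6) = (10)·(7)·(1)/[(8)·(5)·(-1)] = -7/4
L_3(6) = (10)·(7)·(2)/[(9)·(6)·(1)] = 70/27
Sum: 0 + 4·(2/9) + (-3)·(-7/4) + 4·(70/27) = 1783/108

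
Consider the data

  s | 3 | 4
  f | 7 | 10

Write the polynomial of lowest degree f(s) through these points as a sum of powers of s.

f(s) = 3s - 2

Build the Lagrange basis polynomials:
L_0(s) = (s - 4) / [-1] = -s + 4
L_1(s) = (s - 3) / [1] = s - 3
f(s) = 7·L_0 + 10·L_1
  7·L_0(s) = -7s + 28
  10·L_1(s) = 10s - 30
Adding term by term: 3s - 2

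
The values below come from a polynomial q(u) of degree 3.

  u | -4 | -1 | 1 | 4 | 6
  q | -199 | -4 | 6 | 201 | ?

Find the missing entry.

661

The 4 known values determine q uniquely (degree ≤ 3).
Evaluate each Lagrange basis at u = 6:
L_0(6) = (7)·(5)·(2)/[(-3)·(-5)·(-8)] = -7/12
L_1(6) = (10)·(5)·(2)/[(3)·(-2)·(-5)] = 10/3
L_2(6) = (10)·(7)·(2)/[(5)·(2)·(-3)] = -14/3
L_3(6) = (10)·(7)·(5)/[(8)·(5)·(3)] = 35/12
Sum: (-199)·(-7/12) + (-4)·(10/3) + 6·(-14/3) + 201·(35/12) = 661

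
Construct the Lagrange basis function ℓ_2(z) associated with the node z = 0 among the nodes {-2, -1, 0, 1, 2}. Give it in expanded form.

ℓ_2(z) = (1/4)z^4 - (5/4)z^2 + 1

ℓ_2(z) = (z + 2)(z + 1)(z - 1)(z - 2) / [(2)·(1)·(-1)·(-2)]
       = (z^4 - 5z^2 + 4) / (4)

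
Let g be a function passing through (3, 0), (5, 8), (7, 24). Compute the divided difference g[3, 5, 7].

g[3,5] = (8 - 0) / (5 - 3) = 4
g[5,7] = (24 - 8) / (7 - 5) = 8
g[3,5,7] = (8 - 4) / (7 - 3) = 1

1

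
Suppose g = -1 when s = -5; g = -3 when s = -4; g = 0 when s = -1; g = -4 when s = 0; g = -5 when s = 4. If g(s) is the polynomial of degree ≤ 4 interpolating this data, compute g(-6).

65/6

Evaluate each Lagrange basis at s = -6:
L_0(-6) = (-2)·(-5)·(-6)·(-10)/[(-1)·(-4)·(-5)·(-9)] = 10/3
L_1(-6) = (-1)·(-5)·(-6)·(-10)/[(1)·(-3)·(-4)·(-8)] = -25/8
L_2(-6) = (-1)·(-2)·(-6)·(-10)/[(4)·(3)·(-1)·(-5)] = 2
L_3(-6) = (-1)·(-2)·(-5)·(-10)/[(5)·(4)·(1)·(-4)] = -5/4
L_4(-6) = (-1)·(-2)·(-5)·(-6)/[(9)·(8)·(5)·(4)] = 1/24
Sum: (-1)·(10/3) + (-3)·(-25/8) + 0 + (-4)·(-5/4) + (-5)·(1/24) = 65/6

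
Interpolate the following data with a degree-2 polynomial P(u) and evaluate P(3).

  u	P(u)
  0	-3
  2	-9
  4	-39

-21

Evaluate each Lagrange basis at u = 3:
L_0(3) = (1)·(-1)/[(-2)·(-4)] = -1/8
L_1(3) = (3)·(-1)/[(2)·(-2)] = 3/4
L_2(3) = (3)·(1)/[(4)·(2)] = 3/8
Sum: (-3)·(-1/8) + (-9)·(3/4) + (-39)·(3/8) = -21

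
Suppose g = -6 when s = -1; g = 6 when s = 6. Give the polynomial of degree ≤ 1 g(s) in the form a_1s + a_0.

L_0(s) = (s - 6) / [-7] = -(1/7)s + 6/7
L_1(s) = (s + 1) / [7] = (1/7)s + 1/7
g(s) = (-6)·L_0 + 6·L_1
  (-6)·L_0(s) = (6/7)s - 36/7
  6·L_1(s) = (6/7)s + 6/7
Adding term by term: (12/7)s - 30/7

g(s) = (12/7)s - 30/7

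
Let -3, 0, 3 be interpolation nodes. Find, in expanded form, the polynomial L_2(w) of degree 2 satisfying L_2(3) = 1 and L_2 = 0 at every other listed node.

L_2(w) = (w + 3)w / [(6)·(3)]
       = (w^2 + 3w) / (18)

L_2(w) = (1/18)w^2 + (1/6)w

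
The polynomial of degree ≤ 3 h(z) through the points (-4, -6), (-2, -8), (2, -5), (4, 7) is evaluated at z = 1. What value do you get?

-247/32

L_0(1) = (3)·(-1)·(-3)/[(-2)·(-6)·(-8)] = -3/32
L_1(1) = (5)·(-1)·(-3)/[(2)·(-4)·(-6)] = 5/16
L_2(1) = (5)·(3)·(-3)/[(6)·(4)·(-2)] = 15/16
L_3(1) = (5)·(3)·(-1)/[(8)·(6)·(2)] = -5/32
Sum: (-6)·(-3/32) + (-8)·(5/16) + (-5)·(15/16) + 7·(-5/32) = -247/32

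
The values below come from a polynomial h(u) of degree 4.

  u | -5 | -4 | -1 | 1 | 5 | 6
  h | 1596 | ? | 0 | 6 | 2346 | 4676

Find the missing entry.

636

The 5 known values determine h uniquely (degree ≤ 4).
L_0(-4) = (-3)·(-5)·(-9)·(-10)/[(-4)·(-6)·(-10)·(-11)] = 45/88
L_1(-4) = (1)·(-5)·(-9)·(-10)/[(4)·(-2)·(-6)·(-7)] = 75/56
L_2(-4) = (1)·(-3)·(-9)·(-10)/[(6)·(2)·(-4)·(-5)] = -9/8
L_3(-4) = (1)·(-3)·(-5)·(-10)/[(10)·(6)·(4)·(-1)] = 5/8
L_4(-4) = (1)·(-3)·(-5)·(-9)/[(11)·(7)·(5)·(1)] = -27/77
Sum: 1596·(45/88) + 0 + 6·(-9/8) + 2346·(5/8) + 4676·(-27/77) = 636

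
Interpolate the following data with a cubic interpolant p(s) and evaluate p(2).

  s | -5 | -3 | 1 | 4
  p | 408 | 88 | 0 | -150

-12

L_0(2) = (5)·(1)·(-2)/[(-2)·(-6)·(-9)] = 5/54
L_1(2) = (7)·(1)·(-2)/[(2)·(-4)·(-7)] = -1/4
L_2(2) = (7)·(5)·(-2)/[(6)·(4)·(-3)] = 35/36
L_3(2) = (7)·(5)·(1)/[(9)·(7)·(3)] = 5/27
Sum: 408·(5/54) + 88·(-1/4) + 0 + (-150)·(5/27) = -12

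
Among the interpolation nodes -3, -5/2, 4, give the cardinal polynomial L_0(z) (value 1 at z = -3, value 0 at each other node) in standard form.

L_0(z) = (z + 5/2)(z - 4) / [(-1/2)·(-7)]
       = (z^2 - (3/2)z - 10) / (7/2)

L_0(z) = (2/7)z^2 - (3/7)z - 20/7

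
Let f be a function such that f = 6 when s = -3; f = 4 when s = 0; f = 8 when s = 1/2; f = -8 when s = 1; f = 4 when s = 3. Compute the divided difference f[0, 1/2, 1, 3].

f[0,1/2] = (8 - 4) / (1/2 - 0) = 8
f[1/2,1] = (-8 - 8) / (1 - 1/2) = -32
f[1,3] = (4 - (-8)) / (3 - 1) = 6
f[0,1/2,1] = (-32 - 8) / (1 - 0) = -40
f[1/2,1,3] = (6 - (-32)) / (3 - 1/2) = 76/5
f[0,1/2,1,3] = (76/5 - (-40)) / (3 - 0) = 92/5

92/5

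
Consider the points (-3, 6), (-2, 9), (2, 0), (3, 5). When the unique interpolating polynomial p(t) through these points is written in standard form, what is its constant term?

L_0(t) = (t + 2)(t - 2)(t - 3) / [-30] = -(1/30)t^3 + (1/10)t^2 + (2/15)t - 2/5
L_1(t) = (t + 3)(t - 2)(t - 3) / [20] = (1/20)t^3 - (1/10)t^2 - (9/20)t + 9/10
L_2(t) = (t + 3)(t + 2)(t - 3) / [-20] = -(1/20)t^3 - (1/10)t^2 + (9/20)t + 9/10
L_3(t) = (t + 3)(t + 2)(t - 2) / [30] = (1/30)t^3 + (1/10)t^2 - (2/15)t - 2/5
p(t) = 6·L_0 + 9·L_1 + 0·L_2 + 5·L_3
Only the constant term is needed; take it from each L_i and combine:
6·(-2/5) + 9·(9/10) + 0·(9/10) + 5·(-2/5) = 37/10

37/10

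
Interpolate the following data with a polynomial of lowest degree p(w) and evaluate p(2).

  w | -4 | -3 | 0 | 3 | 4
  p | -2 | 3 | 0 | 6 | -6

46/7

Using Newton's divided-difference form:
p[-4,-3] = (3 - (-2)) / (-3 - (-4)) = 5
p[-3,0] = (0 - 3) / (0 - (-3)) = -1
p[0,3] = (6 - 0) / (3 - 0) = 2
p[3,4] = (-6 - 6) / (4 - 3) = -12
p[-4,-3,0] = (-1 - 5) / (0 - (-4)) = -3/2
p[-3,0,3] = (2 - (-1)) / (3 - (-3)) = 1/2
p[0,3,4] = (-12 - 2) / (4 - 0) = -7/2
p[-4,-3,0,3] = (1/2 - (-3/2)) / (3 - (-4)) = 2/7
p[-3,0,3,4] = (-7/2 - 1/2) / (4 - (-3)) = -4/7
p[-4,-3,0,3,4] = (-4/7 - 2/7) / (4 - (-4)) = -3/28
p(2) = -2 + 5·(6) + (-3/2)·(6)·(5) + (2/7)·(6)·(5)·(2) + (-3/28)·(6)·(5)·(2)·(-1) = 46/7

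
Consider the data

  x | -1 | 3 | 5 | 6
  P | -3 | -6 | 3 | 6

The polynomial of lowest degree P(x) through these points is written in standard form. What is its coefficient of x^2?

9/4

Build the Lagrange basis polynomials:
L_0(x) = (x - 3)(x - 5)(x - 6) / [-168] = -(1/168)x^3 + (1/12)x^2 - (3/8)x + 15/28
L_1(x) = (x + 1)(x - 5)(x - 6) / [24] = (1/24)x^3 - (5/12)x^2 + (19/24)x + 5/4
L_2(x) = (x + 1)(x - 3)(x - 6) / [-12] = -(1/12)x^3 + (2/3)x^2 - (3/4)x - 3/2
L_3(x) = (x + 1)(x - 3)(x - 5) / [21] = (1/21)x^3 - (1/3)x^2 + (1/3)x + 5/7
P(x) = (-3)·L_0 + (-6)·L_1 + 3·L_2 + 6·L_3
Only the coefficient of x^2 is needed; take it from each L_i and combine:
(-3)·(1/12) + (-6)·(-5/12) + 3·(2/3) + 6·(-1/3) = 9/4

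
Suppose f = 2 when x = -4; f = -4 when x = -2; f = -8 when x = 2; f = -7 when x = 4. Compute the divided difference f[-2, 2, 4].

1/4

f[-2,2] = (-8 - (-4)) / (2 - (-2)) = -1
f[2,4] = (-7 - (-8)) / (4 - 2) = 1/2
f[-2,2,4] = (1/2 - (-1)) / (4 - (-2)) = 1/4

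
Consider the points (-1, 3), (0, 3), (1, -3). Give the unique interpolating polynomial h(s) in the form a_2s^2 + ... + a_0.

h(s) = -3s^2 - 3s + 3

Newton's divided differences:
h[-1,0] = (3 - 3) / (0 - (-1)) = 0
h[0,1] = (-3 - 3) / (1 - 0) = -6
h[-1,0,1] = (-6 - 0) / (1 - (-1)) = -3
h(s) = 3 + (-3)·(s + 1)s
Expanding: h(s) = -3s^2 - 3s + 3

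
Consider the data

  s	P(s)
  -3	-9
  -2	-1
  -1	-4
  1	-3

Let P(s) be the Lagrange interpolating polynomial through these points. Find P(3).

74

Evaluate each Lagrange basis at s = 3:
L_0(3) = (5)·(4)·(2)/[(-1)·(-2)·(-4)] = -5
L_1(3) = (6)·(4)·(2)/[(1)·(-1)·(-3)] = 16
L_2(3) = (6)·(5)·(2)/[(2)·(1)·(-2)] = -15
L_3(3) = (6)·(5)·(4)/[(4)·(3)·(2)] = 5
Sum: (-9)·(-5) + (-1)·(16) + (-4)·(-15) + (-3)·(5) = 74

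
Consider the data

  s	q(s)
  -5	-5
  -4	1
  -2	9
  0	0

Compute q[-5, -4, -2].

q[-5,-4] = (1 - (-5)) / (-4 - (-5)) = 6
q[-4,-2] = (9 - 1) / (-2 - (-4)) = 4
q[-5,-4,-2] = (4 - 6) / (-2 - (-5)) = -2/3

-2/3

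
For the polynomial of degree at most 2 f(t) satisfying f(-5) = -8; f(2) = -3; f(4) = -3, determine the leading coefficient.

Build the Lagrange basis polynomials:
L_0(t) = (t - 2)(t - 4) / [63] = (1/63)t^2 - (2/21)t + 8/63
L_1(t) = (t + 5)(t - 4) / [-14] = -(1/14)t^2 - (1/14)t + 10/7
L_2(t) = (t + 5)(t - 2) / [18] = (1/18)t^2 + (1/6)t - 5/9
f(t) = (-8)·L_0 + (-3)·L_1 + (-3)·L_2
Only the coefficient of t^2 is needed; take it from each L_i and combine:
(-8)·(1/63) + (-3)·(-1/14) + (-3)·(1/18) = -5/63

-5/63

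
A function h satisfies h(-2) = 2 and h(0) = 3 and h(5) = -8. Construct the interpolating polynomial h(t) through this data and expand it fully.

Build the Lagrange basis polynomials:
L_0(t) = t(t - 5) / [14] = (1/14)t^2 - (5/14)t
L_1(t) = (t + 2)(t - 5) / [-10] = -(1/10)t^2 + (3/10)t + 1
L_2(t) = (t + 2)t / [35] = (1/35)t^2 + (2/35)t
h(t) = 2·L_0 + 3·L_1 + (-8)·L_2
  2·L_0(t) = (1/7)t^2 - (5/7)t
  3·L_1(t) = -(3/10)t^2 + (9/10)t + 3
  (-8)·L_2(t) = -(8/35)t^2 - (16/35)t
Adding term by term: -(27/70)t^2 - (19/70)t + 3

h(t) = -(27/70)t^2 - (19/70)t + 3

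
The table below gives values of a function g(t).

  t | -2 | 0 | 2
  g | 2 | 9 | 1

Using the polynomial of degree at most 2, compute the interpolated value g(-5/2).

L_0(-5/2) = (-5/2)·(-9/2)/[(-2)·(-4)] = 45/32
L_1(-5/2) = (-1/2)·(-9/2)/[(2)·(-2)] = -9/16
L_2(-5/2) = (-1/2)·(-5/2)/[(4)·(2)] = 5/32
Sum: 2·(45/32) + 9·(-9/16) + 1·(5/32) = -67/32

-67/32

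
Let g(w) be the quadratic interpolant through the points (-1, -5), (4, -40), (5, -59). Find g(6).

Evaluate each Lagrange basis at w = 6:
L_0(6) = (2)·(1)/[(-5)·(-6)] = 1/15
L_1(6) = (7)·(1)/[(5)·(-1)] = -7/5
L_2(6) = (7)·(2)/[(6)·(1)] = 7/3
Sum: (-5)·(1/15) + (-40)·(-7/5) + (-59)·(7/3) = -82

-82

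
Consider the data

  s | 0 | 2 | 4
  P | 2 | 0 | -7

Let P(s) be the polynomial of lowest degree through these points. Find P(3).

-23/8

L_0(3) = (1)·(-1)/[(-2)·(-4)] = -1/8
L_1(3) = (3)·(-1)/[(2)·(-2)] = 3/4
L_2(3) = (3)·(1)/[(4)·(2)] = 3/8
Sum: 2·(-1/8) + 0 + (-7)·(3/8) = -23/8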